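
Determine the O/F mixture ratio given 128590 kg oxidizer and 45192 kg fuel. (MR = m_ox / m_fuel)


MR = 128590 / 45192 = 2.85

2.85


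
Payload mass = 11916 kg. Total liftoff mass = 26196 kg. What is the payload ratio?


PR = 11916 / 26196 = 0.4549

0.4549


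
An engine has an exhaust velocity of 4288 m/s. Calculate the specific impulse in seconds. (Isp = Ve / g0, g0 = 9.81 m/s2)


Isp = Ve / g0 = 4288 / 9.81 = 437.1 s

437.1 s


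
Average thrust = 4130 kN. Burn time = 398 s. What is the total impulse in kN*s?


It = 4130 * 398 = 1643740 kN*s

1643740 kN*s


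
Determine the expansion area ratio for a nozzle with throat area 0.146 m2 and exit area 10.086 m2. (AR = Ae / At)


AR = 10.086 / 0.146 = 69.1

69.1


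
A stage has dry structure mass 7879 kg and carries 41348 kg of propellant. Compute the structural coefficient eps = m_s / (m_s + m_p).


eps = 7879 / (7879 + 41348) = 0.1601

0.1601


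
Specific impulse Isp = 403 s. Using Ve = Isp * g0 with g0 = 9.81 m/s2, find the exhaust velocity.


Ve = Isp * g0 = 403 * 9.81 = 3953.4 m/s

3953.4 m/s


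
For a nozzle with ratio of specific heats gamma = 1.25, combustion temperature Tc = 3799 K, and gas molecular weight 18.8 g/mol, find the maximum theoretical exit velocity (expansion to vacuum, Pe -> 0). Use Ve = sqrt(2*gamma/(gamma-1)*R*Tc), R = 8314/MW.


R = 8314 / 18.8 = 442.23 J/(kg.K)
Ve = sqrt(2 * 1.25 / (1.25 - 1) * 442.23 * 3799) = 4099 m/s

4099 m/s


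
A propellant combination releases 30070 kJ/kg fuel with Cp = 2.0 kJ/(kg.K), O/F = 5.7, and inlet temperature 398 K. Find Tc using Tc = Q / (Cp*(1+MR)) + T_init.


Tc = 30070 / (2.0 * (1 + 5.7)) + 398 = 2642 K

2642 K


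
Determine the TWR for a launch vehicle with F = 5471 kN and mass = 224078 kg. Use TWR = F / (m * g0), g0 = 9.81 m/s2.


TWR = 5471000 / (224078 * 9.81) = 2.49

2.49


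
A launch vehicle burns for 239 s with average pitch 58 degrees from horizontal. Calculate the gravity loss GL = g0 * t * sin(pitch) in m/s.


GL = 9.81 * 239 * sin(58 deg) = 1988 m/s

1988 m/s


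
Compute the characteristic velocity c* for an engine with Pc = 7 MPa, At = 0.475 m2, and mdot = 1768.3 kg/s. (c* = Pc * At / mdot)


c* = 7e6 * 0.475 / 1768.3 = 1880 m/s

1880 m/s


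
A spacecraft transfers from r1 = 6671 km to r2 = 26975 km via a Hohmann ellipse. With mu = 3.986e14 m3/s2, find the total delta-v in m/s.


V1 = sqrt(mu/r1) = 7729.89 m/s
dV1 = V1*(sqrt(2*r2/(r1+r2)) - 1) = 2058.3 m/s
V2 = sqrt(mu/r2) = 3844.04 m/s
dV2 = V2*(1 - sqrt(2*r1/(r1+r2))) = 1423.39 m/s
Total dV = 3482 m/s

3482 m/s


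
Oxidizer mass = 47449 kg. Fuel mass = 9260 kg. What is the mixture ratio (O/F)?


MR = 47449 / 9260 = 5.12

5.12


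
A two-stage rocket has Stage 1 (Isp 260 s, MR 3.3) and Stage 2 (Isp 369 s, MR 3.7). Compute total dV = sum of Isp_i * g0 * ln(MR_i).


dV1 = 260 * 9.81 * ln(3.3) = 3045.2 m/s
dV2 = 369 * 9.81 * ln(3.7) = 4736.0 m/s
Total dV = 3045.2 + 4736.0 = 7781.2 m/s ~ 7781 m/s

7781 m/s


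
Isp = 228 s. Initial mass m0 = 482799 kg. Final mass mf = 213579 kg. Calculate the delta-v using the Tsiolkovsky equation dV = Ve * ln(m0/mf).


Ve = 228 * 9.81 = 2236.68 m/s
dV = 2236.68 * ln(482799/213579) = 1824 m/s

1824 m/s


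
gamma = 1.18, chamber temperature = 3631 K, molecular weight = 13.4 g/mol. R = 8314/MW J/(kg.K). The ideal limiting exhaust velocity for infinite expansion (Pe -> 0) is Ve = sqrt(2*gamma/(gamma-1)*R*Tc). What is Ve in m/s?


R = 8314 / 13.4 = 620.45 J/(kg.K)
Ve = sqrt(2 * 1.18 / (1.18 - 1) * 620.45 * 3631) = 5435 m/s

5435 m/s


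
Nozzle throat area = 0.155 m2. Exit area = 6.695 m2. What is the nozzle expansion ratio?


AR = 6.695 / 0.155 = 43.2

43.2


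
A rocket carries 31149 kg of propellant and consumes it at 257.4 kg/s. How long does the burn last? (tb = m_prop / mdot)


tb = 31149 / 257.4 = 121.0 s

121.0 s


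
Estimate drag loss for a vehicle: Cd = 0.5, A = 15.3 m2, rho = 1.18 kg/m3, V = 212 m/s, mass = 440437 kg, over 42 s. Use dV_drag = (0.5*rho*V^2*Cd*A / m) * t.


D = 0.5 * 1.18 * 212^2 * 0.5 * 15.3 = 202854.74 N
a = 202854.74 / 440437 = 0.4606 m/s2
dV = 0.4606 * 42 = 19.3 m/s

19.3 m/s


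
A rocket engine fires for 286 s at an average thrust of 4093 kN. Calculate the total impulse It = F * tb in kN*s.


It = 4093 * 286 = 1170598 kN*s

1170598 kN*s


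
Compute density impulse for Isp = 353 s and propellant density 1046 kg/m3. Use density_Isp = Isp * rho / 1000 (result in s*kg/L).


rho*Isp = 353 * 1046 / 1000 = 369 s*kg/L

369 s*kg/L


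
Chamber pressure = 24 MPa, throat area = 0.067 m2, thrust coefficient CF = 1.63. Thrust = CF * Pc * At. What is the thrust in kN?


F = 1.63 * 24e6 * 0.067 = 2.6210e+06 N = 2621.0 kN

2621.0 kN


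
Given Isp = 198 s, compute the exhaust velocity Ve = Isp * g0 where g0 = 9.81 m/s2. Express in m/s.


Ve = Isp * g0 = 198 * 9.81 = 1942.4 m/s

1942.4 m/s


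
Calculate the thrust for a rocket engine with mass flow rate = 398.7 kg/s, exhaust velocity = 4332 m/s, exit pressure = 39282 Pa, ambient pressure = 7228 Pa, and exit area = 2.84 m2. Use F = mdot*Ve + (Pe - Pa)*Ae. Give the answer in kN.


F = 398.7 * 4332 + (39282 - 7228) * 2.84 = 1.8182e+06 N = 1818.2 kN

1818.2 kN


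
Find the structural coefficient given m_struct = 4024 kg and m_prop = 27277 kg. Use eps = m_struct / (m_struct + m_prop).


eps = 4024 / (4024 + 27277) = 0.1286

0.1286


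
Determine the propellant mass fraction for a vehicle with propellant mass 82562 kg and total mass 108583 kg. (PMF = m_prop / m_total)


PMF = 82562 / 108583 = 0.76

0.76


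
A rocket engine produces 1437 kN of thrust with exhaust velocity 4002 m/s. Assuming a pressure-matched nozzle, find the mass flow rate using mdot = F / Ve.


mdot = F / Ve = 1437000 / 4002 = 359.1 kg/s

359.1 kg/s


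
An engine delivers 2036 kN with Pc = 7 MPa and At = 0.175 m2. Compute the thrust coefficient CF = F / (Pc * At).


CF = 2036000 / (7e6 * 0.175) = 1.66

1.66


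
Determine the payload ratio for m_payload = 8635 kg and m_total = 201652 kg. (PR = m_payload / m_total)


PR = 8635 / 201652 = 0.0428

0.0428


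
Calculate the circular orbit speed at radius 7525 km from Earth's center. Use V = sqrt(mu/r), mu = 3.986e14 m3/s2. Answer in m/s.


V = sqrt(3.986e14 / 7525000) = 7278 m/s

7278 m/s


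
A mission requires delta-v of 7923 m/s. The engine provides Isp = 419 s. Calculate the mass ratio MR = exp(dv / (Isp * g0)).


Ve = 419 * 9.81 = 4110.39 m/s
MR = exp(7923 / 4110.39) = 6.873

6.873


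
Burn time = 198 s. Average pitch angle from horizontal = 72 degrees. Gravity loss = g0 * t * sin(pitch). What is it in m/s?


GL = 9.81 * 198 * sin(72 deg) = 1847 m/s

1847 m/s


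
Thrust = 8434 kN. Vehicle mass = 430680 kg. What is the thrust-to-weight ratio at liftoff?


TWR = 8434000 / (430680 * 9.81) = 2.0

2.0


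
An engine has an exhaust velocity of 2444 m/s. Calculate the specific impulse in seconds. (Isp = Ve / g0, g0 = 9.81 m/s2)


Isp = Ve / g0 = 2444 / 9.81 = 249.1 s

249.1 s


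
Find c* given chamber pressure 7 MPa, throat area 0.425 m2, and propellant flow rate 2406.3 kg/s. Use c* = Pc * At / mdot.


c* = 7e6 * 0.425 / 2406.3 = 1236 m/s

1236 m/s


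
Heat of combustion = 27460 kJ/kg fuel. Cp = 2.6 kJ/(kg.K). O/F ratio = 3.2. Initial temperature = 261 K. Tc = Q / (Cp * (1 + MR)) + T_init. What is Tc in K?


Tc = 27460 / (2.6 * (1 + 3.2)) + 261 = 2776 K

2776 K


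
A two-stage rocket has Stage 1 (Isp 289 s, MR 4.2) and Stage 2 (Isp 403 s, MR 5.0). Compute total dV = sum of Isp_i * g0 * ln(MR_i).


dV1 = 289 * 9.81 * ln(4.2) = 4068.6 m/s
dV2 = 403 * 9.81 * ln(5.0) = 6362.8 m/s
Total dV = 4068.6 + 6362.8 = 10431.4 m/s ~ 10431 m/s

10431 m/s


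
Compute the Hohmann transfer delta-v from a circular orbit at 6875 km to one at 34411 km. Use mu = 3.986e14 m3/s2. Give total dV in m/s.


V1 = sqrt(mu/r1) = 7614.34 m/s
dV1 = V1*(sqrt(2*r2/(r1+r2)) - 1) = 2216.59 m/s
V2 = sqrt(mu/r2) = 3403.45 m/s
dV2 = V2*(1 - sqrt(2*r1/(r1+r2))) = 1439.33 m/s
Total dV = 3656 m/s

3656 m/s


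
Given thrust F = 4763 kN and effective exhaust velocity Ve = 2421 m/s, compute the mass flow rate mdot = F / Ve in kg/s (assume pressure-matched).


mdot = F / Ve = 4763000 / 2421 = 1967.4 kg/s

1967.4 kg/s


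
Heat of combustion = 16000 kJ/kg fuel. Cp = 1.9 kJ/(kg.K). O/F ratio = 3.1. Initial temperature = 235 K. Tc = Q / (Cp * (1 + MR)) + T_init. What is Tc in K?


Tc = 16000 / (1.9 * (1 + 3.1)) + 235 = 2289 K

2289 K


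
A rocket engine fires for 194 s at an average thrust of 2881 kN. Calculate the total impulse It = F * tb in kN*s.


It = 2881 * 194 = 558914 kN*s

558914 kN*s


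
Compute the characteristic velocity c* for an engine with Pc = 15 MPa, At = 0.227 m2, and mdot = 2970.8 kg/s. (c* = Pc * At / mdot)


c* = 15e6 * 0.227 / 2970.8 = 1146 m/s

1146 m/s


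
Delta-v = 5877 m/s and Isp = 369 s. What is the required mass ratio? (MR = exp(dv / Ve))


Ve = 369 * 9.81 = 3619.89 m/s
MR = exp(5877 / 3619.89) = 5.071

5.071


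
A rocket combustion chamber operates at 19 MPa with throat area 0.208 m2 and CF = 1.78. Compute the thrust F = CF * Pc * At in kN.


F = 1.78 * 19e6 * 0.208 = 7.0346e+06 N = 7034.6 kN

7034.6 kN


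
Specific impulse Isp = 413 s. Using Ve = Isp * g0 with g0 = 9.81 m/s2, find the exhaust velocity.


Ve = Isp * g0 = 413 * 9.81 = 4051.5 m/s

4051.5 m/s


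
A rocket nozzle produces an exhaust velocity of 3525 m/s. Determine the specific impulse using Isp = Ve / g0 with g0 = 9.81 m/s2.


Isp = Ve / g0 = 3525 / 9.81 = 359.3 s

359.3 s


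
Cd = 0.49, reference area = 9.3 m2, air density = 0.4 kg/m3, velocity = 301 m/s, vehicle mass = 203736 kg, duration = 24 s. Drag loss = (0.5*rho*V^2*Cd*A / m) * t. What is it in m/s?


D = 0.5 * 0.4 * 301^2 * 0.49 * 9.3 = 82573.75 N
a = 82573.75 / 203736 = 0.4053 m/s2
dV = 0.4053 * 24 = 9.7 m/s

9.7 m/s


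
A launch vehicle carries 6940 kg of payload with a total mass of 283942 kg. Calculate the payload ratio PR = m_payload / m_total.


PR = 6940 / 283942 = 0.0244

0.0244


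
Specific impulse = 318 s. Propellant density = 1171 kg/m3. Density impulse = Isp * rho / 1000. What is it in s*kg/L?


rho*Isp = 318 * 1171 / 1000 = 372 s*kg/L

372 s*kg/L


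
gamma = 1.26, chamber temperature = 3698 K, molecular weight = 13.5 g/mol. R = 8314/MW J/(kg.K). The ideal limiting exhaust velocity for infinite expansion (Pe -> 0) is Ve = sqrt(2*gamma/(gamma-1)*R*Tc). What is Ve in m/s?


R = 8314 / 13.5 = 615.85 J/(kg.K)
Ve = sqrt(2 * 1.26 / (1.26 - 1) * 615.85 * 3698) = 4698 m/s

4698 m/s


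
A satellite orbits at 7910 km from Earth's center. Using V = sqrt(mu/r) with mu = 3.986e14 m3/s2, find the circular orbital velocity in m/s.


V = sqrt(3.986e14 / 7910000) = 7099 m/s

7099 m/s


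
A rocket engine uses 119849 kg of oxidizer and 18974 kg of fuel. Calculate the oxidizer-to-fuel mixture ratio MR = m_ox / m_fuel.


MR = 119849 / 18974 = 6.32

6.32


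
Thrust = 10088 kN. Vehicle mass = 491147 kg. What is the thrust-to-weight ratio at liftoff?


TWR = 10088000 / (491147 * 9.81) = 2.09

2.09


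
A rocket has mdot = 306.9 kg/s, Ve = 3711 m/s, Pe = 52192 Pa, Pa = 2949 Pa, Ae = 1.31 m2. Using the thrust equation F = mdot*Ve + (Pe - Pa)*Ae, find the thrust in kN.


F = 306.9 * 3711 + (52192 - 2949) * 1.31 = 1.2034e+06 N = 1203.4 kN

1203.4 kN


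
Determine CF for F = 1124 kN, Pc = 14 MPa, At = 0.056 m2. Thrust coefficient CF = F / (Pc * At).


CF = 1124000 / (14e6 * 0.056) = 1.43

1.43


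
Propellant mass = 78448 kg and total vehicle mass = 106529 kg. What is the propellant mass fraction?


PMF = 78448 / 106529 = 0.736

0.736


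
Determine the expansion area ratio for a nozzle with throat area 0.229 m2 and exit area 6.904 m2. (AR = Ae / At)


AR = 6.904 / 0.229 = 30.1

30.1


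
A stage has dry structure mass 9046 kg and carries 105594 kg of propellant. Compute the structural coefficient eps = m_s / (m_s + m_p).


eps = 9046 / (9046 + 105594) = 0.0789

0.0789


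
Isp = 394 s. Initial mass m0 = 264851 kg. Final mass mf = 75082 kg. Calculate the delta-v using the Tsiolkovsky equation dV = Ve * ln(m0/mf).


Ve = 394 * 9.81 = 3865.14 m/s
dV = 3865.14 * ln(264851/75082) = 4872 m/s

4872 m/s


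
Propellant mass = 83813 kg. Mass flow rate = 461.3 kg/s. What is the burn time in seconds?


tb = 83813 / 461.3 = 181.7 s

181.7 s


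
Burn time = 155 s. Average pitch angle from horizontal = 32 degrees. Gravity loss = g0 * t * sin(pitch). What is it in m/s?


GL = 9.81 * 155 * sin(32 deg) = 806 m/s

806 m/s


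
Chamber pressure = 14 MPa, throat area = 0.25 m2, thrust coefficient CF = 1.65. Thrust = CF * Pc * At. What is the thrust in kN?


F = 1.65 * 14e6 * 0.25 = 5.7750e+06 N = 5775.0 kN

5775.0 kN


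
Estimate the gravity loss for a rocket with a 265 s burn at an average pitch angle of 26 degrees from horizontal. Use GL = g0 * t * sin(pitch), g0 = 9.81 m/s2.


GL = 9.81 * 265 * sin(26 deg) = 1140 m/s

1140 m/s


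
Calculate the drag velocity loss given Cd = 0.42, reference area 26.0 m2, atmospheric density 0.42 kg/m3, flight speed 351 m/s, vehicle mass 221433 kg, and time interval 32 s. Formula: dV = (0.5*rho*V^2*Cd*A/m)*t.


D = 0.5 * 0.42 * 351^2 * 0.42 * 26.0 = 282524.53 N
a = 282524.53 / 221433 = 1.2759 m/s2
dV = 1.2759 * 32 = 40.8 m/s

40.8 m/s


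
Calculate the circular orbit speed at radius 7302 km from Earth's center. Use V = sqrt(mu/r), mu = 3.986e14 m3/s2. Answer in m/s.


V = sqrt(3.986e14 / 7302000) = 7388 m/s

7388 m/s


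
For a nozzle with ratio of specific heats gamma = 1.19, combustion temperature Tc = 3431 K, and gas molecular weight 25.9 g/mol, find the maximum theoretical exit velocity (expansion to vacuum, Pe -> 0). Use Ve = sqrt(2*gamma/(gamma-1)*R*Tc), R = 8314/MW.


R = 8314 / 25.9 = 321.0 J/(kg.K)
Ve = sqrt(2 * 1.19 / (1.19 - 1) * 321.0 * 3431) = 3714 m/s

3714 m/s


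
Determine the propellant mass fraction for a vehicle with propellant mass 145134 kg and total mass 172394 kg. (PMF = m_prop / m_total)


PMF = 145134 / 172394 = 0.842

0.842


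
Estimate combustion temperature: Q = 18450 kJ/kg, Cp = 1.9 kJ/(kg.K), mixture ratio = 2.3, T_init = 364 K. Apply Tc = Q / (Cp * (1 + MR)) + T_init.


Tc = 18450 / (1.9 * (1 + 2.3)) + 364 = 3307 K

3307 K


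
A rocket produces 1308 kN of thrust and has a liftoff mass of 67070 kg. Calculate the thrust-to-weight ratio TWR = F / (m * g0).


TWR = 1308000 / (67070 * 9.81) = 1.99

1.99


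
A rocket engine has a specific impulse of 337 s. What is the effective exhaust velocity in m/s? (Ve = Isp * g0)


Ve = Isp * g0 = 337 * 9.81 = 3306.0 m/s

3306.0 m/s


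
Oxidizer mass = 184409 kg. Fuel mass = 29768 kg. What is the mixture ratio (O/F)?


MR = 184409 / 29768 = 6.19

6.19


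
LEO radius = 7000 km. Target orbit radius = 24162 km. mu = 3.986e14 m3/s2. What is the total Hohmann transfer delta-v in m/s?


V1 = sqrt(mu/r1) = 7546.05 m/s
dV1 = V1*(sqrt(2*r2/(r1+r2)) - 1) = 1850.93 m/s
V2 = sqrt(mu/r2) = 4061.65 m/s
dV2 = V2*(1 - sqrt(2*r1/(r1+r2))) = 1339.24 m/s
Total dV = 3190 m/s

3190 m/s


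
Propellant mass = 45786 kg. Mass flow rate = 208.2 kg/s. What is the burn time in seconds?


tb = 45786 / 208.2 = 219.9 s

219.9 s


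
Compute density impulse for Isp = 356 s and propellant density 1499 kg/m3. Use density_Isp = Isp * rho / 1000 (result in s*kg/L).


rho*Isp = 356 * 1499 / 1000 = 534 s*kg/L

534 s*kg/L


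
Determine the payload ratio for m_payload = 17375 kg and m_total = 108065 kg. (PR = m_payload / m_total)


PR = 17375 / 108065 = 0.1608

0.1608


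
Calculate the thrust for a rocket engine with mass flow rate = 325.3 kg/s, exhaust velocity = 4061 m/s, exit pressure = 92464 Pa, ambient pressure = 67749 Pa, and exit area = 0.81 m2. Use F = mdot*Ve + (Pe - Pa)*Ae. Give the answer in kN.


F = 325.3 * 4061 + (92464 - 67749) * 0.81 = 1.3411e+06 N = 1341.1 kN

1341.1 kN


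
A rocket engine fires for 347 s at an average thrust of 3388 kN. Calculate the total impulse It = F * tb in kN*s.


It = 3388 * 347 = 1175636 kN*s

1175636 kN*s


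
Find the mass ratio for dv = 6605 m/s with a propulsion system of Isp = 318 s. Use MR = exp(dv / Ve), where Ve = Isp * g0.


Ve = 318 * 9.81 = 3119.58 m/s
MR = exp(6605 / 3119.58) = 8.308

8.308


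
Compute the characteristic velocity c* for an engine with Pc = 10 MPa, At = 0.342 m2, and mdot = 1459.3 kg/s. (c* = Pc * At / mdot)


c* = 10e6 * 0.342 / 1459.3 = 2344 m/s

2344 m/s


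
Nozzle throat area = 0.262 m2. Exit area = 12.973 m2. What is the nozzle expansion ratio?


AR = 12.973 / 0.262 = 49.5

49.5


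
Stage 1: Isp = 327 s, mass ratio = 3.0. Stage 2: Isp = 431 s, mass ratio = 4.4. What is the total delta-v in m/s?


dV1 = 327 * 9.81 * ln(3.0) = 3524.2 m/s
dV2 = 431 * 9.81 * ln(4.4) = 6264.4 m/s
Total dV = 3524.2 + 6264.4 = 9788.6 m/s ~ 9789 m/s

9789 m/s


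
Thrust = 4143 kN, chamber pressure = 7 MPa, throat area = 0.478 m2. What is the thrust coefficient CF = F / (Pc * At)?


CF = 4143000 / (7e6 * 0.478) = 1.24

1.24


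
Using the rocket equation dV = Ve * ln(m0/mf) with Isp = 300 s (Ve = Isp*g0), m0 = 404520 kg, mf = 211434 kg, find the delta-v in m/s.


Ve = 300 * 9.81 = 2943.0 m/s
dV = 2943.0 * ln(404520/211434) = 1909 m/s

1909 m/s


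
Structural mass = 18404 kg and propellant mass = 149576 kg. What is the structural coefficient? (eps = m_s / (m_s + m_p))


eps = 18404 / (18404 + 149576) = 0.1096

0.1096


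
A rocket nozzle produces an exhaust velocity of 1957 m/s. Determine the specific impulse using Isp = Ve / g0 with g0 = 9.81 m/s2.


Isp = Ve / g0 = 1957 / 9.81 = 199.5 s

199.5 s


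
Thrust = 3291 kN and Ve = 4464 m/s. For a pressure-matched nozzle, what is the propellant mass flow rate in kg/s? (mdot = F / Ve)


mdot = F / Ve = 3291000 / 4464 = 737.2 kg/s

737.2 kg/s


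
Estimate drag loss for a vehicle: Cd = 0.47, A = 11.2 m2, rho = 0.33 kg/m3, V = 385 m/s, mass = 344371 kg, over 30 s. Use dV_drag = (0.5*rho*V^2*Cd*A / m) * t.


D = 0.5 * 0.33 * 385^2 * 0.47 * 11.2 = 128742.31 N
a = 128742.31 / 344371 = 0.3738 m/s2
dV = 0.3738 * 30 = 11.2 m/s

11.2 m/s


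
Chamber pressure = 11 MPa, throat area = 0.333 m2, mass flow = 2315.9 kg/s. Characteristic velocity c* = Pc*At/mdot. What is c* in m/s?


c* = 11e6 * 0.333 / 2315.9 = 1582 m/s

1582 m/s


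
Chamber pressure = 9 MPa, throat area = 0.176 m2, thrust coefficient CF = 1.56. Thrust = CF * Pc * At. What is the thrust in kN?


F = 1.56 * 9e6 * 0.176 = 2.4710e+06 N = 2471.0 kN

2471.0 kN


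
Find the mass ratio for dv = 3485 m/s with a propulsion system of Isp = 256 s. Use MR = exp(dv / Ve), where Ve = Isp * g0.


Ve = 256 * 9.81 = 2511.36 m/s
MR = exp(3485 / 2511.36) = 4.006

4.006


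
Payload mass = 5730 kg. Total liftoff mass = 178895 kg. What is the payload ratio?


PR = 5730 / 178895 = 0.032

0.032


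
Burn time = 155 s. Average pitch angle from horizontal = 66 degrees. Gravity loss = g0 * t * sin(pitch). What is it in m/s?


GL = 9.81 * 155 * sin(66 deg) = 1389 m/s

1389 m/s


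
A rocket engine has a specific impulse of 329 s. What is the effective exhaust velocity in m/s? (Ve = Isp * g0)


Ve = Isp * g0 = 329 * 9.81 = 3227.5 m/s

3227.5 m/s


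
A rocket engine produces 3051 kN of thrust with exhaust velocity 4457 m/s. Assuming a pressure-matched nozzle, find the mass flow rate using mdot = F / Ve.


mdot = F / Ve = 3051000 / 4457 = 684.5 kg/s

684.5 kg/s


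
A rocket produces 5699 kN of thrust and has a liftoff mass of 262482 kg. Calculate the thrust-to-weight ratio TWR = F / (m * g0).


TWR = 5699000 / (262482 * 9.81) = 2.21

2.21


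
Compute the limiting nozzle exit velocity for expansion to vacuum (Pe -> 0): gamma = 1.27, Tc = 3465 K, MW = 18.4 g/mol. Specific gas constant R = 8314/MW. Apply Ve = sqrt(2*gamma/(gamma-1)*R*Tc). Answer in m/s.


R = 8314 / 18.4 = 451.85 J/(kg.K)
Ve = sqrt(2 * 1.27 / (1.27 - 1) * 451.85 * 3465) = 3838 m/s

3838 m/s


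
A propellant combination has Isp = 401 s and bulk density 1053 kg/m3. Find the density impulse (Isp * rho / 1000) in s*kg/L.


rho*Isp = 401 * 1053 / 1000 = 422 s*kg/L

422 s*kg/L


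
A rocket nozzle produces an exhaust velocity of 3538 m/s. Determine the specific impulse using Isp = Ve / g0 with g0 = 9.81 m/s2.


Isp = Ve / g0 = 3538 / 9.81 = 360.7 s

360.7 s


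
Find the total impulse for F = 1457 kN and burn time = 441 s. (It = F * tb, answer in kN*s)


It = 1457 * 441 = 642537 kN*s

642537 kN*s


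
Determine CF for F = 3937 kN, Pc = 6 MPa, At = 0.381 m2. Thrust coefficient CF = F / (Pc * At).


CF = 3937000 / (6e6 * 0.381) = 1.72

1.72


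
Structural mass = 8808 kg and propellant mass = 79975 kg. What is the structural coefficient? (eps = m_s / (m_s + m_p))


eps = 8808 / (8808 + 79975) = 0.0992

0.0992


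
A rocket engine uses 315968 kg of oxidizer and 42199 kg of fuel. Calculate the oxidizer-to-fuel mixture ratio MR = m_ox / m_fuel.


MR = 315968 / 42199 = 7.49

7.49


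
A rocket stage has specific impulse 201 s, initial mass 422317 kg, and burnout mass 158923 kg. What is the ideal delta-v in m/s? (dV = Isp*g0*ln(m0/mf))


Ve = 201 * 9.81 = 1971.81 m/s
dV = 1971.81 * ln(422317/158923) = 1927 m/s

1927 m/s


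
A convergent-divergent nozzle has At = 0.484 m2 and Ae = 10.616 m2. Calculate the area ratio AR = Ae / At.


AR = 10.616 / 0.484 = 21.9

21.9


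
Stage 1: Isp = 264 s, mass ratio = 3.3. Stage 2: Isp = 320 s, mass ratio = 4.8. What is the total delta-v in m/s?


dV1 = 264 * 9.81 * ln(3.3) = 3092.1 m/s
dV2 = 320 * 9.81 * ln(4.8) = 4924.2 m/s
Total dV = 3092.1 + 4924.2 = 8016.3 m/s ~ 8016 m/s

8016 m/s


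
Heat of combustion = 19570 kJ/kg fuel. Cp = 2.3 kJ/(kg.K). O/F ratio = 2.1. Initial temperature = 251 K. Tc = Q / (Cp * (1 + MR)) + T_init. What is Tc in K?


Tc = 19570 / (2.3 * (1 + 2.1)) + 251 = 2996 K

2996 K


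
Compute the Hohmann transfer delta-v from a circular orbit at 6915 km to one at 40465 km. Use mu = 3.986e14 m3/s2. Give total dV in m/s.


V1 = sqrt(mu/r1) = 7592.29 m/s
dV1 = V1*(sqrt(2*r2/(r1+r2)) - 1) = 2330.41 m/s
V2 = sqrt(mu/r2) = 3138.55 m/s
dV2 = V2*(1 - sqrt(2*r1/(r1+r2))) = 1442.87 m/s
Total dV = 3773 m/s

3773 m/s


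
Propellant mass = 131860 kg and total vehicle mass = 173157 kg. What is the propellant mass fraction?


PMF = 131860 / 173157 = 0.762

0.762


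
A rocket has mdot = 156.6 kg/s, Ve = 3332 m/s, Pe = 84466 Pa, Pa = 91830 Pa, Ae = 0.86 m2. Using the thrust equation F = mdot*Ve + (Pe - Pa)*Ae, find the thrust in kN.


F = 156.6 * 3332 + (84466 - 91830) * 0.86 = 515458.0 N = 515.5 kN

515.5 kN


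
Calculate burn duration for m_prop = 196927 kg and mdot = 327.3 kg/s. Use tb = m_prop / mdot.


tb = 196927 / 327.3 = 601.7 s

601.7 s


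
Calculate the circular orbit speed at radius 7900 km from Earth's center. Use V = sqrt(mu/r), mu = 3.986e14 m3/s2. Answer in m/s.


V = sqrt(3.986e14 / 7900000) = 7103 m/s

7103 m/s


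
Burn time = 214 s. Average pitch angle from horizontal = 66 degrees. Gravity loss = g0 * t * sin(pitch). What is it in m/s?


GL = 9.81 * 214 * sin(66 deg) = 1918 m/s

1918 m/s


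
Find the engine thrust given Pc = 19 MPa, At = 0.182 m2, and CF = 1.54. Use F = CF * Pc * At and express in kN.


F = 1.54 * 19e6 * 0.182 = 5.3253e+06 N = 5325.3 kN

5325.3 kN


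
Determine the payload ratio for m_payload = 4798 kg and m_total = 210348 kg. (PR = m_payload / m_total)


PR = 4798 / 210348 = 0.0228

0.0228


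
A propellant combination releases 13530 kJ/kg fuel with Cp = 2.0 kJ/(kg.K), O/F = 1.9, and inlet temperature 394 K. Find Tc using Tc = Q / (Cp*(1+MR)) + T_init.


Tc = 13530 / (2.0 * (1 + 1.9)) + 394 = 2727 K

2727 K


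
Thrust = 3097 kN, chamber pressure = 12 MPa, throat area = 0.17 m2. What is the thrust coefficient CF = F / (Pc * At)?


CF = 3097000 / (12e6 * 0.17) = 1.52

1.52


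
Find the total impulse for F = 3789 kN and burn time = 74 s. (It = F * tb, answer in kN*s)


It = 3789 * 74 = 280386 kN*s

280386 kN*s


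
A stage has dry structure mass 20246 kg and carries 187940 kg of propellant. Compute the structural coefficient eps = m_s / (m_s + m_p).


eps = 20246 / (20246 + 187940) = 0.0972

0.0972


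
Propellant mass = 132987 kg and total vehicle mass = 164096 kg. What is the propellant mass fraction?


PMF = 132987 / 164096 = 0.81

0.81


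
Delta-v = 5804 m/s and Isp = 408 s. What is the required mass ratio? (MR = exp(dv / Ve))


Ve = 408 * 9.81 = 4002.48 m/s
MR = exp(5804 / 4002.48) = 4.264

4.264


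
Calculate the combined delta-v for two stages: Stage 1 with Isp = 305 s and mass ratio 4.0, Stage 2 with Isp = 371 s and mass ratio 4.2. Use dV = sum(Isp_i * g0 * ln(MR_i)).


dV1 = 305 * 9.81 * ln(4.0) = 4147.9 m/s
dV2 = 371 * 9.81 * ln(4.2) = 5223.0 m/s
Total dV = 4147.9 + 5223.0 = 9370.9 m/s ~ 9371 m/s

9371 m/s


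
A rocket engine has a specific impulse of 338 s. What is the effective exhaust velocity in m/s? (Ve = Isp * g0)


Ve = Isp * g0 = 338 * 9.81 = 3315.8 m/s

3315.8 m/s


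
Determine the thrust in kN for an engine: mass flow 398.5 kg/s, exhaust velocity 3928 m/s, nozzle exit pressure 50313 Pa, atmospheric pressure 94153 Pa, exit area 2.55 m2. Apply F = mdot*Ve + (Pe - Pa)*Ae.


F = 398.5 * 3928 + (50313 - 94153) * 2.55 = 1.4535e+06 N = 1453.5 kN

1453.5 kN


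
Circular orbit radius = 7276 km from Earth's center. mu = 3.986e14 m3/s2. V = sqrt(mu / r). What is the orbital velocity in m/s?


V = sqrt(3.986e14 / 7276000) = 7402 m/s

7402 m/s


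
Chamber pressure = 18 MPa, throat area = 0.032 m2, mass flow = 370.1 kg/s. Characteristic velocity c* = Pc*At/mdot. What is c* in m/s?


c* = 18e6 * 0.032 / 370.1 = 1556 m/s

1556 m/s


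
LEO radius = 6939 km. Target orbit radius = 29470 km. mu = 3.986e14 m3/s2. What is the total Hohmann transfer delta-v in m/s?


V1 = sqrt(mu/r1) = 7579.14 m/s
dV1 = V1*(sqrt(2*r2/(r1+r2)) - 1) = 2064.05 m/s
V2 = sqrt(mu/r2) = 3677.72 m/s
dV2 = V2*(1 - sqrt(2*r1/(r1+r2))) = 1407.13 m/s
Total dV = 3471 m/s

3471 m/s


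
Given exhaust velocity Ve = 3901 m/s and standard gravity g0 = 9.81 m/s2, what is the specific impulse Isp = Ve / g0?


Isp = Ve / g0 = 3901 / 9.81 = 397.7 s

397.7 s


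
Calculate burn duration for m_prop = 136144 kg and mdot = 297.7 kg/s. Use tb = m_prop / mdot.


tb = 136144 / 297.7 = 457.3 s

457.3 s


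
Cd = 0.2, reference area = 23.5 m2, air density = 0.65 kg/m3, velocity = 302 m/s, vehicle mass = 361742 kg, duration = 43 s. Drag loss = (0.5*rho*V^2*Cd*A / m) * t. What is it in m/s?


D = 0.5 * 0.65 * 302^2 * 0.2 * 23.5 = 139314.11 N
a = 139314.11 / 361742 = 0.3851 m/s2
dV = 0.3851 * 43 = 16.6 m/s

16.6 m/s


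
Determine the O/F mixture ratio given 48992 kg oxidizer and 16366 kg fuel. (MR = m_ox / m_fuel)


MR = 48992 / 16366 = 2.99

2.99


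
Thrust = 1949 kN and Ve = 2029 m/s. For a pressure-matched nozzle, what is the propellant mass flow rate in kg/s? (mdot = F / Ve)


mdot = F / Ve = 1949000 / 2029 = 960.6 kg/s

960.6 kg/s


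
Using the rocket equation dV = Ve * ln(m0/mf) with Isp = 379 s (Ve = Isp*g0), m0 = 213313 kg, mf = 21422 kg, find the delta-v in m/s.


Ve = 379 * 9.81 = 3717.99 m/s
dV = 3717.99 * ln(213313/21422) = 8545 m/s

8545 m/s


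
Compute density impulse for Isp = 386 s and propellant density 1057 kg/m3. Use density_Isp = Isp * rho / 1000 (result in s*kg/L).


rho*Isp = 386 * 1057 / 1000 = 408 s*kg/L

408 s*kg/L


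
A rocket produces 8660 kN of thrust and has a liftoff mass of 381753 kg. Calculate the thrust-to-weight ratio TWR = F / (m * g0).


TWR = 8660000 / (381753 * 9.81) = 2.31

2.31


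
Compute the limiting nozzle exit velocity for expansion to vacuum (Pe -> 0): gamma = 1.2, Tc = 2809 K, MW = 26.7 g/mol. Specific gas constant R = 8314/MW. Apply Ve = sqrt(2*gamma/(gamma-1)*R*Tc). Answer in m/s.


R = 8314 / 26.7 = 311.39 J/(kg.K)
Ve = sqrt(2 * 1.2 / (1.2 - 1) * 311.39 * 2809) = 3240 m/s

3240 m/s


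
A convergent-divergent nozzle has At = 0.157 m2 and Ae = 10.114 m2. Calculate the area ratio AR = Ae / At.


AR = 10.114 / 0.157 = 64.4

64.4


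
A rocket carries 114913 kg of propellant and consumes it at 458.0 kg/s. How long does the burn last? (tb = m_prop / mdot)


tb = 114913 / 458.0 = 250.9 s

250.9 s


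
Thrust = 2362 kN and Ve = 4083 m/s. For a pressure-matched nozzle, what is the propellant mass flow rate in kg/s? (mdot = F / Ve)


mdot = F / Ve = 2362000 / 4083 = 578.5 kg/s

578.5 kg/s


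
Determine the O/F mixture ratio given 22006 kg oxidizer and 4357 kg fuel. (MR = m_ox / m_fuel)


MR = 22006 / 4357 = 5.05

5.05


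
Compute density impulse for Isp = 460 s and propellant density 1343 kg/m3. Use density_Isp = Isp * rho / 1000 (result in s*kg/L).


rho*Isp = 460 * 1343 / 1000 = 618 s*kg/L

618 s*kg/L


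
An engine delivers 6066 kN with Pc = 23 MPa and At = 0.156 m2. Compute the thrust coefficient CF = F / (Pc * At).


CF = 6066000 / (23e6 * 0.156) = 1.69

1.69


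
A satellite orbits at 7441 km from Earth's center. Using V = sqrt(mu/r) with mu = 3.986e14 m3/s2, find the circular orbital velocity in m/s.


V = sqrt(3.986e14 / 7441000) = 7319 m/s

7319 m/s


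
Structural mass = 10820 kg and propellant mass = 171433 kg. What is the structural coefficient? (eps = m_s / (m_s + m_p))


eps = 10820 / (10820 + 171433) = 0.0594

0.0594


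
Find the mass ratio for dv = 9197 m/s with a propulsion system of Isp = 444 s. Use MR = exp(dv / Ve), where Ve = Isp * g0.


Ve = 444 * 9.81 = 4355.64 m/s
MR = exp(9197 / 4355.64) = 8.261

8.261


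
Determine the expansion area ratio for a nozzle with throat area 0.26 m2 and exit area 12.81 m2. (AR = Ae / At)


AR = 12.81 / 0.26 = 49.3

49.3


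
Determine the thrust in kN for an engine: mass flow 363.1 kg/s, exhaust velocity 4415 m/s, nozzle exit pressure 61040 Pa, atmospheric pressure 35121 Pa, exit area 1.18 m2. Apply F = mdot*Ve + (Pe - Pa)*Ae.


F = 363.1 * 4415 + (61040 - 35121) * 1.18 = 1.6337e+06 N = 1633.7 kN

1633.7 kN


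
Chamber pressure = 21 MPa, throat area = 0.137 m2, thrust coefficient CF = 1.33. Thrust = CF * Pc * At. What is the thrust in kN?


F = 1.33 * 21e6 * 0.137 = 3.8264e+06 N = 3826.4 kN

3826.4 kN


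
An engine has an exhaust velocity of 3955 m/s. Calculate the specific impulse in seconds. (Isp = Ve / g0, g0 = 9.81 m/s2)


Isp = Ve / g0 = 3955 / 9.81 = 403.2 s

403.2 s


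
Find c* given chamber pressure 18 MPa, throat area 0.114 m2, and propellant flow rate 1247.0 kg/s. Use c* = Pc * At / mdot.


c* = 18e6 * 0.114 / 1247.0 = 1646 m/s

1646 m/s


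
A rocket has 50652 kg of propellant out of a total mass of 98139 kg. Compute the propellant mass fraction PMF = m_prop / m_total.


PMF = 50652 / 98139 = 0.516

0.516


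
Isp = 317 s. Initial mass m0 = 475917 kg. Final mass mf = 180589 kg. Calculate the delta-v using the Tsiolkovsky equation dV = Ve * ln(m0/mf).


Ve = 317 * 9.81 = 3109.77 m/s
dV = 3109.77 * ln(475917/180589) = 3013 m/s

3013 m/s


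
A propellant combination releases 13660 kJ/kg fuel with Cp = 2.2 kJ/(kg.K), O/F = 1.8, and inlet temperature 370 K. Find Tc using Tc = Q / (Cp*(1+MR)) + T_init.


Tc = 13660 / (2.2 * (1 + 1.8)) + 370 = 2588 K

2588 K


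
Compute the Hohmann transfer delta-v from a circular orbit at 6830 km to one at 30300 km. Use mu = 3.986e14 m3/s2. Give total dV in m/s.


V1 = sqrt(mu/r1) = 7639.38 m/s
dV1 = V1*(sqrt(2*r2/(r1+r2)) - 1) = 2120.22 m/s
V2 = sqrt(mu/r2) = 3627.0 m/s
dV2 = V2*(1 - sqrt(2*r1/(r1+r2))) = 1427.06 m/s
Total dV = 3547 m/s

3547 m/s


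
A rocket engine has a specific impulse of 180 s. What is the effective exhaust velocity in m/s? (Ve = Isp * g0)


Ve = Isp * g0 = 180 * 9.81 = 1765.8 m/s

1765.8 m/s


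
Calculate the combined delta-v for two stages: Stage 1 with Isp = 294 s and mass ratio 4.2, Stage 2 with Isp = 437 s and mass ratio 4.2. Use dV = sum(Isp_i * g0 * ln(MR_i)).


dV1 = 294 * 9.81 * ln(4.2) = 4139.0 m/s
dV2 = 437 * 9.81 * ln(4.2) = 6152.2 m/s
Total dV = 4139.0 + 6152.2 = 10291.2 m/s ~ 10291 m/s

10291 m/s


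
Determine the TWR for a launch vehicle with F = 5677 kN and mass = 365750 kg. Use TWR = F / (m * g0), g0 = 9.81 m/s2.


TWR = 5677000 / (365750 * 9.81) = 1.58

1.58


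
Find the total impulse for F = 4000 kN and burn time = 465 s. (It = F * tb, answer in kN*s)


It = 4000 * 465 = 1860000 kN*s

1860000 kN*s


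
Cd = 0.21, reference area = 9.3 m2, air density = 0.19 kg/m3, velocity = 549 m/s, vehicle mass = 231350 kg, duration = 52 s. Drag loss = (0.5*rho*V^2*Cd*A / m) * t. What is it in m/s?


D = 0.5 * 0.19 * 549^2 * 0.21 * 9.3 = 55920.43 N
a = 55920.43 / 231350 = 0.2417 m/s2
dV = 0.2417 * 52 = 12.6 m/s

12.6 m/s


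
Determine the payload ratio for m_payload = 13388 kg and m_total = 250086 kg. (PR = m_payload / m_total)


PR = 13388 / 250086 = 0.0535

0.0535


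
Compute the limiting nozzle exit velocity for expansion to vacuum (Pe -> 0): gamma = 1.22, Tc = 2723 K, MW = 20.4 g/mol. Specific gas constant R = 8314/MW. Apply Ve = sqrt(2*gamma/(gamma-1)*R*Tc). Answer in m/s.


R = 8314 / 20.4 = 407.55 J/(kg.K)
Ve = sqrt(2 * 1.22 / (1.22 - 1) * 407.55 * 2723) = 3508 m/s

3508 m/s


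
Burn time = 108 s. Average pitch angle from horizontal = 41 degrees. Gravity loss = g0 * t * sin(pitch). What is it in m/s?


GL = 9.81 * 108 * sin(41 deg) = 695 m/s

695 m/s


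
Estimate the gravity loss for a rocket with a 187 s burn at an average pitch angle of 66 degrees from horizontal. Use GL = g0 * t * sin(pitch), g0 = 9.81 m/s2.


GL = 9.81 * 187 * sin(66 deg) = 1676 m/s

1676 m/s


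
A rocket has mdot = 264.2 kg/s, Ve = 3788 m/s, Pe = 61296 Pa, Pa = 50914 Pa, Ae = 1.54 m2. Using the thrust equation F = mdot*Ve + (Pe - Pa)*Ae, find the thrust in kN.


F = 264.2 * 3788 + (61296 - 50914) * 1.54 = 1.0168e+06 N = 1016.8 kN

1016.8 kN


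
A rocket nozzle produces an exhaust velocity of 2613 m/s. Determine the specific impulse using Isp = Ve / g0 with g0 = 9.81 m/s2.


Isp = Ve / g0 = 2613 / 9.81 = 266.4 s

266.4 s


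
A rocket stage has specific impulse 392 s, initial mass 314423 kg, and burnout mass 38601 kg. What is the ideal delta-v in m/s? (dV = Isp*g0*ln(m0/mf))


Ve = 392 * 9.81 = 3845.52 m/s
dV = 3845.52 * ln(314423/38601) = 8066 m/s

8066 m/s


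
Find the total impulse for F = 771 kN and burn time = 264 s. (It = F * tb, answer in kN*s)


It = 771 * 264 = 203544 kN*s

203544 kN*s


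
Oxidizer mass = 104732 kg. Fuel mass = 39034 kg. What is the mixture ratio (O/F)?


MR = 104732 / 39034 = 2.68

2.68


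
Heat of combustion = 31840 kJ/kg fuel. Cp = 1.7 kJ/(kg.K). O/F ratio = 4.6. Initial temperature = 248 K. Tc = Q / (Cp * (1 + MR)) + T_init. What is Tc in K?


Tc = 31840 / (1.7 * (1 + 4.6)) + 248 = 3593 K

3593 K


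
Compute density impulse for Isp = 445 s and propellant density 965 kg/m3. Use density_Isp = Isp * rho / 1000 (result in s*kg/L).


rho*Isp = 445 * 965 / 1000 = 429 s*kg/L

429 s*kg/L


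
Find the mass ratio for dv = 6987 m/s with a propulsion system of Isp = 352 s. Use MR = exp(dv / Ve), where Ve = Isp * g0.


Ve = 352 * 9.81 = 3453.12 m/s
MR = exp(6987 / 3453.12) = 7.564

7.564


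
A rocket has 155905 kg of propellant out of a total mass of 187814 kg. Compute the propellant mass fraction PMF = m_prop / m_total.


PMF = 155905 / 187814 = 0.83

0.83


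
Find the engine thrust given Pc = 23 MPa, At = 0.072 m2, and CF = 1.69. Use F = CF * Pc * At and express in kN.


F = 1.69 * 23e6 * 0.072 = 2.7986e+06 N = 2798.6 kN

2798.6 kN


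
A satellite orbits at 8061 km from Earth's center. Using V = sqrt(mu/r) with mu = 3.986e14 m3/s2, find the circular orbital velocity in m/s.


V = sqrt(3.986e14 / 8061000) = 7032 m/s

7032 m/s


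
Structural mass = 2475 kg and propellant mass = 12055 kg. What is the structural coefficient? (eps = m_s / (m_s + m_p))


eps = 2475 / (2475 + 12055) = 0.1703

0.1703


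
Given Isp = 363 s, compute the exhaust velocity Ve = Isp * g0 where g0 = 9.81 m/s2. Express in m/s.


Ve = Isp * g0 = 363 * 9.81 = 3561.0 m/s

3561.0 m/s


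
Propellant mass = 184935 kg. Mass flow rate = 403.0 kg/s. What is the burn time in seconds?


tb = 184935 / 403.0 = 458.9 s

458.9 s


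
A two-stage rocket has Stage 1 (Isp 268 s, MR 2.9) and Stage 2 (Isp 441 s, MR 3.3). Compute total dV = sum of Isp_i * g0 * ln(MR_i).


dV1 = 268 * 9.81 * ln(2.9) = 2799.2 m/s
dV2 = 441 * 9.81 * ln(3.3) = 5165.2 m/s
Total dV = 2799.2 + 5165.2 = 7964.4 m/s ~ 7964 m/s

7964 m/s


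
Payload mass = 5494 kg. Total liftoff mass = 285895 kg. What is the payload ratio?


PR = 5494 / 285895 = 0.0192

0.0192


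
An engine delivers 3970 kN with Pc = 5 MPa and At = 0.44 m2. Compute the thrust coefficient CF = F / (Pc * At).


CF = 3970000 / (5e6 * 0.44) = 1.8

1.8


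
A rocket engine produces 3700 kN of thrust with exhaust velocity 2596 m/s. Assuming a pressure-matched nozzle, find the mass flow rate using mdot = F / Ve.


mdot = F / Ve = 3700000 / 2596 = 1425.3 kg/s

1425.3 kg/s


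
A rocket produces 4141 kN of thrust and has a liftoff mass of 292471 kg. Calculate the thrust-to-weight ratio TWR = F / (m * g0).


TWR = 4141000 / (292471 * 9.81) = 1.44

1.44


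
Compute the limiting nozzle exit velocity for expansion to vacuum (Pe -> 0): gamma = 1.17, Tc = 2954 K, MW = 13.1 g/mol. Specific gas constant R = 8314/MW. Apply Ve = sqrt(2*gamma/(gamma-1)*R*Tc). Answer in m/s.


R = 8314 / 13.1 = 634.66 J/(kg.K)
Ve = sqrt(2 * 1.17 / (1.17 - 1) * 634.66 * 2954) = 5080 m/s

5080 m/s


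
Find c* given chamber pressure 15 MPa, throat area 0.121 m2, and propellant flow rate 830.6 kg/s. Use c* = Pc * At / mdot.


c* = 15e6 * 0.121 / 830.6 = 2185 m/s

2185 m/s


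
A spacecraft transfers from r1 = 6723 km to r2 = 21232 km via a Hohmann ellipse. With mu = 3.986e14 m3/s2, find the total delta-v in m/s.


V1 = sqrt(mu/r1) = 7699.94 m/s
dV1 = V1*(sqrt(2*r2/(r1+r2)) - 1) = 1790.1 m/s
V2 = sqrt(mu/r2) = 4332.85 m/s
dV2 = V2*(1 - sqrt(2*r1/(r1+r2))) = 1327.88 m/s
Total dV = 3118 m/s

3118 m/s


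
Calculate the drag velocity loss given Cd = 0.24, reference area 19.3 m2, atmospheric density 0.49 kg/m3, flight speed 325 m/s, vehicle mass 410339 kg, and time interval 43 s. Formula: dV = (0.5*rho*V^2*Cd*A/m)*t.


D = 0.5 * 0.49 * 325^2 * 0.24 * 19.3 = 119867.48 N
a = 119867.48 / 410339 = 0.2921 m/s2
dV = 0.2921 * 43 = 12.6 m/s

12.6 m/s


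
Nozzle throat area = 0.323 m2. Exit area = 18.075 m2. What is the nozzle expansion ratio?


AR = 18.075 / 0.323 = 56.0

56.0


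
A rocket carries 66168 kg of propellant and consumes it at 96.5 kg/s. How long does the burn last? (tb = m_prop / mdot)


tb = 66168 / 96.5 = 685.7 s

685.7 s


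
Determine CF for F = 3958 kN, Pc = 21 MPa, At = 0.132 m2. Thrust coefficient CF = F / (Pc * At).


CF = 3958000 / (21e6 * 0.132) = 1.43

1.43


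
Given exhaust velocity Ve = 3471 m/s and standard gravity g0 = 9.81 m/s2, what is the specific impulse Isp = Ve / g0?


Isp = Ve / g0 = 3471 / 9.81 = 353.8 s

353.8 s


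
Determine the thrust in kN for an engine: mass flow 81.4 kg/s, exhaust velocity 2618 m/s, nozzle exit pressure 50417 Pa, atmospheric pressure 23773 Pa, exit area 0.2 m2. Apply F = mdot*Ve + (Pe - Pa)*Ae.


F = 81.4 * 2618 + (50417 - 23773) * 0.2 = 218434.0 N = 218.4 kN

218.4 kN
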